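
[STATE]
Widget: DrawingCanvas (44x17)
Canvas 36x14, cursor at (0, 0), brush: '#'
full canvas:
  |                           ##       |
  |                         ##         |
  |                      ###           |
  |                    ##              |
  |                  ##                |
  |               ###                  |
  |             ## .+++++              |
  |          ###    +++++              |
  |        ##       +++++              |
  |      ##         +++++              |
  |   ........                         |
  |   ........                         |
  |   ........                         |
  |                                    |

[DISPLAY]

+                          ##               
                         ##                 
                      ###                   
                    ##                      
                  ##                        
               ###                          
             ## .+++++                      
          ###    +++++                      
        ##       +++++                      
      ##         +++++                      
   ........                                 
   ........                                 
   ........                                 
                                            
                                            
                                            
                                            


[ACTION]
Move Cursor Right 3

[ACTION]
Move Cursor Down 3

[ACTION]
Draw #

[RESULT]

                           ##               
                         ##                 
                      ###                   
   #                ##                      
                  ##                        
               ###                          
             ## .+++++                      
          ###    +++++                      
        ##       +++++                      
      ##         +++++                      
   ........                                 
   ........                                 
   ........                                 
                                            
                                            
                                            
                                            


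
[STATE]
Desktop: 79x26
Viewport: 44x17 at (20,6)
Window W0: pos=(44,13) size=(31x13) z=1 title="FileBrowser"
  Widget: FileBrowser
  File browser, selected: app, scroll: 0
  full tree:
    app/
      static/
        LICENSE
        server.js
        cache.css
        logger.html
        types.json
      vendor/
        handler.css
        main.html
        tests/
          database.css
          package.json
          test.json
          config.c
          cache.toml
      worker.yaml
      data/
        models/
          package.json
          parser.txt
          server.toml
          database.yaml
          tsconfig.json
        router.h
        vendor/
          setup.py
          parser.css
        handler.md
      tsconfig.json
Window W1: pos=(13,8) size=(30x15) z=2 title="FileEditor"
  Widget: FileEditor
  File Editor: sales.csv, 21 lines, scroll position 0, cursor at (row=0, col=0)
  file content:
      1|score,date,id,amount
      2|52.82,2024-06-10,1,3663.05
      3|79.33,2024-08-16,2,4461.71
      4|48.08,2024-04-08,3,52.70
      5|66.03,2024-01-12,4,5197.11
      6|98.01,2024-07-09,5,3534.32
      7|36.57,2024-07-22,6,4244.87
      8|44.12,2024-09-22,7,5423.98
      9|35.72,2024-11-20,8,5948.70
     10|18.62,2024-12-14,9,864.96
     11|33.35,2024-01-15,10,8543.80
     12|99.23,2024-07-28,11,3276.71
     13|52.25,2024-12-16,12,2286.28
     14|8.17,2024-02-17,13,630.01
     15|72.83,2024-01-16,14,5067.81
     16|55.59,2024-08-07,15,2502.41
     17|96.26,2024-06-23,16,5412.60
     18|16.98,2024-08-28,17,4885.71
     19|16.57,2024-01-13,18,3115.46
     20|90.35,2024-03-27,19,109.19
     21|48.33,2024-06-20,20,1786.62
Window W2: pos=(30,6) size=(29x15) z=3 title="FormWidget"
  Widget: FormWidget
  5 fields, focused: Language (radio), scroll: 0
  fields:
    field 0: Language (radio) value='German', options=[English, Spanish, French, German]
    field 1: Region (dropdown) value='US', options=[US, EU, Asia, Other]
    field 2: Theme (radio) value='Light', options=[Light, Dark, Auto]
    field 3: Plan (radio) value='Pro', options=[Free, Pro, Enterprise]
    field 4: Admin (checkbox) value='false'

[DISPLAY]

          ┏━━━━━━━━━━━━━━━━━━━━━━━━━━━┓     
          ┃ FormWidget                ┃     
━━━━━━━━━━┠───────────────────────────┨     
ditor     ┃> Language:   ( ) English  ┃     
──────────┃  Region:     [US        ▼]┃     
date,id,am┃  Theme:      (●) Light  ( ┃     
2024-06-10┃  Plan:       ( ) Free  (●)┃     
2024-08-16┃  Admin:      [ ]          ┃━━━━━
2024-04-08┃                           ┃     
2024-01-12┃                           ┃─────
2024-07-09┃                           ┃     
2024-07-22┃                           ┃/    
2024-09-22┃                           ┃/    
2024-11-20┃                           ┃l    
2024-12-14┗━━━━━━━━━━━━━━━━━━━━━━━━━━━┛     
2024-01-15,10,8543.80▼┃ ┃    tsconfig.json  
━━━━━━━━━━━━━━━━━━━━━━┛ ┃                   


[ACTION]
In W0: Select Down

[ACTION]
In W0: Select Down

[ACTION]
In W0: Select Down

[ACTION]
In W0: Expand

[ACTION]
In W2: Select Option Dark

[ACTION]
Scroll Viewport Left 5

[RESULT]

               ┏━━━━━━━━━━━━━━━━━━━━━━━━━━━┓
               ┃ FormWidget                ┃
━━━━━━━━━━━━━━━┠───────────────────────────┨
FileEditor     ┃> Language:   ( ) English  ┃
───────────────┃  Region:     [US        ▼]┃
core,date,id,am┃  Theme:      (●) Light  ( ┃
2.82,2024-06-10┃  Plan:       ( ) Free  (●)┃
9.33,2024-08-16┃  Admin:      [ ]          ┃
8.08,2024-04-08┃                           ┃
6.03,2024-01-12┃                           ┃
8.01,2024-07-09┃                           ┃
6.57,2024-07-22┃                           ┃
4.12,2024-09-22┃                           ┃
5.72,2024-11-20┃                           ┃
8.62,2024-12-14┗━━━━━━━━━━━━━━━━━━━━━━━━━━━┛
3.35,2024-01-15,10,8543.80▼┃ ┃    tsconfig.j
━━━━━━━━━━━━━━━━━━━━━━━━━━━┛ ┃              


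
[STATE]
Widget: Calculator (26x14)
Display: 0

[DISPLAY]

                         0
┌───┬───┬───┬───┐         
│ 7 │ 8 │ 9 │ ÷ │         
├───┼───┼───┼───┤         
│ 4 │ 5 │ 6 │ × │         
├───┼───┼───┼───┤         
│ 1 │ 2 │ 3 │ - │         
├───┼───┼───┼───┤         
│ 0 │ . │ = │ + │         
├───┼───┼───┼───┤         
│ C │ MC│ MR│ M+│         
└───┴───┴───┴───┘         
                          
                          


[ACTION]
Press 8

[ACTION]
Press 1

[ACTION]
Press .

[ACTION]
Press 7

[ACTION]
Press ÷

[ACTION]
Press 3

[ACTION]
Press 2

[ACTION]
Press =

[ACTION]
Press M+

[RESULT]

                  2.553125
┌───┬───┬───┬───┐         
│ 7 │ 8 │ 9 │ ÷ │         
├───┼───┼───┼───┤         
│ 4 │ 5 │ 6 │ × │         
├───┼───┼───┼───┤         
│ 1 │ 2 │ 3 │ - │         
├───┼───┼───┼───┤         
│ 0 │ . │ = │ + │         
├───┼───┼───┼───┤         
│ C │ MC│ MR│ M+│         
└───┴───┴───┴───┘         
                          
                          


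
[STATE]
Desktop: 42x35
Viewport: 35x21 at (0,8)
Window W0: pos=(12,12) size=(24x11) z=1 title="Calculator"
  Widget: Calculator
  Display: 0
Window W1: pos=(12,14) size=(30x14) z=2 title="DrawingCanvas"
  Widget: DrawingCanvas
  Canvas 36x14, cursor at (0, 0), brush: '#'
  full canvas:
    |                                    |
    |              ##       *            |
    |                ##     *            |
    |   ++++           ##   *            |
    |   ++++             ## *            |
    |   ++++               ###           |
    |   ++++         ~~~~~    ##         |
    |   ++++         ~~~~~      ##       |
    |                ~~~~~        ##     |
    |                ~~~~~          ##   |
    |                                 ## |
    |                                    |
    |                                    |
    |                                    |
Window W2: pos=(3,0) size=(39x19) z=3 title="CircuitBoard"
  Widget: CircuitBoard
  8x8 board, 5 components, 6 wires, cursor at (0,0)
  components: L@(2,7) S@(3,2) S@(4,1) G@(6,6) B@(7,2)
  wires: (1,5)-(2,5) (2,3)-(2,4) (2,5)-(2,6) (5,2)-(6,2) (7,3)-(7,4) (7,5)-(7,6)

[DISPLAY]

   ┃2               · ─ ·   · ─ ·  
   ┃                               
   ┃3           S                  
   ┃                               
   ┃4       S                      
   ┃                               
   ┃5           ·                  
   ┃            │                  
   ┃6           ·               G  
   ┃                               
   ┗━━━━━━━━━━━━━━━━━━━━━━━━━━━━━━━
            ┃                ##    
            ┃   ++++           ##  
            ┃   ++++             ##
            ┃   ++++               
            ┃   ++++         ~~~~~ 
            ┃   ++++         ~~~~~ 
            ┃                ~~~~~ 
            ┃                ~~~~~ 
            ┗━━━━━━━━━━━━━━━━━━━━━━
                                   


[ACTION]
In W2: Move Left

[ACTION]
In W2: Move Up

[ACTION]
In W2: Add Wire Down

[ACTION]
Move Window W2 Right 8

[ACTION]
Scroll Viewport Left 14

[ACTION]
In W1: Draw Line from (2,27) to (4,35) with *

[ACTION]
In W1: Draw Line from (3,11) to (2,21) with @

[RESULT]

   ┃2               · ─ ·   · ─ ·  
   ┃                               
   ┃3           S                  
   ┃                               
   ┃4       S                      
   ┃                               
   ┃5           ·                  
   ┃            │                  
   ┃6           ·               G  
   ┃                               
   ┗━━━━━━━━━━━━━━━━━━━━━━━━━━━━━━━
            ┃                #@@@@@
            ┃   ++++    @@@@@@ ##  
            ┃   ++++             ##
            ┃   ++++               
            ┃   ++++         ~~~~~ 
            ┃   ++++         ~~~~~ 
            ┃                ~~~~~ 
            ┃                ~~~~~ 
            ┗━━━━━━━━━━━━━━━━━━━━━━
                                   


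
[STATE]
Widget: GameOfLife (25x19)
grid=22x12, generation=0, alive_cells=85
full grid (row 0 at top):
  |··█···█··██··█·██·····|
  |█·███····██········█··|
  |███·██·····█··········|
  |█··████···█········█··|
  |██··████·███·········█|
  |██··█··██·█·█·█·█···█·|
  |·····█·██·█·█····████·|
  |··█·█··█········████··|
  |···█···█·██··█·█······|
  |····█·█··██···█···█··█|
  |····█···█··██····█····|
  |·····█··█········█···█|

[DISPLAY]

Gen: 0                   
··█···█··██··█·██·····   
█·███····██········█··   
███·██·····█··········   
█··████···█········█··   
██··████·███·········█   
██··█··██·█·█·█·█···█·   
·····█·██·█·█····████·   
··█·█··█········████··   
···█···█·██··█·█······   
····█·█··██···█···█··█   
····█···█··██····█····   
·····█··█········█···█   
                         
                         
                         
                         
                         
                         


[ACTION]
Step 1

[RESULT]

Gen: 1                   
·██······██···········   
█···█····█·█··········   
█·····█··█·█··········   
·······█·█············   
··█·················█·   
██··█·······██···██·██   
·█·███·······█·█····█·   
···██··█··██····█···█·   
···█████·██···███··█··   
···███·█····███·······   
····█··██·██·····██···   
······················   
                         
                         
                         
                         
                         
                         


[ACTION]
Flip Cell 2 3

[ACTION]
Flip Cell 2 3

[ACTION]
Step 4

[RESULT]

Gen: 5                   
········██············   
········██············   
······················   
······················   
··██·········██·······   
█···██··········██····   
█···██········█··█····   
█····█·██····██·█···█·   
····█·████···██·█·█·█·   
····█·····█████···██··   
······█···███·████····   
·······██·······█·····   
                         
                         
                         
                         
                         
                         


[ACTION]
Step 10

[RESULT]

Gen: 15                  
········██············   
········██············   
······················   
······················   
··██·········██·······   
·█··██·······██·······   
·██·██················   
·███··███·············   
···█···██·············   
···██·················   
···██··██·············   
·····████·············   
                         
                         
                         
                         
                         
                         


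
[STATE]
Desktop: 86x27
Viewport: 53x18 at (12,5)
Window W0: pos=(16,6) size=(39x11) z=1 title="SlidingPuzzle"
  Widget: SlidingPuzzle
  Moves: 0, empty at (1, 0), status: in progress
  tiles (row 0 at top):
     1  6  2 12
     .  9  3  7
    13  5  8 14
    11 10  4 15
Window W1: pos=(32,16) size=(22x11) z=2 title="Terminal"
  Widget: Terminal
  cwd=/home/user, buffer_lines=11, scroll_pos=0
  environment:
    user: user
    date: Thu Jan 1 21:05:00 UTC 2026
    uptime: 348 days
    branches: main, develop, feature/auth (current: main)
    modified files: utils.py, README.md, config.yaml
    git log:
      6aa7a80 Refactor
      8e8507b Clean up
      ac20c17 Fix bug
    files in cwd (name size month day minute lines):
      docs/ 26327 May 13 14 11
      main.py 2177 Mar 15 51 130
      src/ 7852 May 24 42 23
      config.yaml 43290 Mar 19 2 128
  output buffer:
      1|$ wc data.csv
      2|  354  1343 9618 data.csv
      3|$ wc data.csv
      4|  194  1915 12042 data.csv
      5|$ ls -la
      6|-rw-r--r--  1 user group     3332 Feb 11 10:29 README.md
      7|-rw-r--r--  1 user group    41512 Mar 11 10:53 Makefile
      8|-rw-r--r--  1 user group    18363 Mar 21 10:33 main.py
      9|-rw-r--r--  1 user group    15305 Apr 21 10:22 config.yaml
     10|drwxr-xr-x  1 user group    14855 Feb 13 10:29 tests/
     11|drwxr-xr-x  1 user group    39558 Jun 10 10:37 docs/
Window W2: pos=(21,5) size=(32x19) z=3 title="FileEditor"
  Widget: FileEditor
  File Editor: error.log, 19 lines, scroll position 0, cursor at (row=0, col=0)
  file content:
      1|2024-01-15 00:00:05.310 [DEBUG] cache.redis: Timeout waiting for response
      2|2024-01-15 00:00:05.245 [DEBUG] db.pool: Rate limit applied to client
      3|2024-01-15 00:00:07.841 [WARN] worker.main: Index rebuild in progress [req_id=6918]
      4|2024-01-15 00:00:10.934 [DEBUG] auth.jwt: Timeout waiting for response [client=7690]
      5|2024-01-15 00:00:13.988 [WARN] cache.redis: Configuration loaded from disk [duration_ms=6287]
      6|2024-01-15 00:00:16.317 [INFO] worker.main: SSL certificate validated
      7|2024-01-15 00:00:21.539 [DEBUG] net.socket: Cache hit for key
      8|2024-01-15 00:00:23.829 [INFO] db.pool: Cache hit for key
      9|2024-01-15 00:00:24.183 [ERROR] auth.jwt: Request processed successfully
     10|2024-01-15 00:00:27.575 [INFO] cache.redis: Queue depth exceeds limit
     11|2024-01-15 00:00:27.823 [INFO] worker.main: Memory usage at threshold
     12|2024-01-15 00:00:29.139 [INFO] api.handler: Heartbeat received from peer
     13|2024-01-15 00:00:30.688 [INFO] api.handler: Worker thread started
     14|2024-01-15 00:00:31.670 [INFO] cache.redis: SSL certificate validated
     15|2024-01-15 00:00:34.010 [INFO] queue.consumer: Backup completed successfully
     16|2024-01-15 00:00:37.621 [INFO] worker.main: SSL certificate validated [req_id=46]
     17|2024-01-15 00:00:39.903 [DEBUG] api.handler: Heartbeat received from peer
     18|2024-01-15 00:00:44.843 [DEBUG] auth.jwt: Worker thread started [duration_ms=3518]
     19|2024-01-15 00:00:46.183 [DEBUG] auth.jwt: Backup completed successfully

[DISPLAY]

         ┏━━━━━━━━━━━━━━━━━━━━━━━━━━━━━━┓            
    ┏━━━━┃ FileEditor                   ┃━┓          
    ┃ Sli┠──────────────────────────────┨ ┃          
    ┠────┃█024-01-15 00:00:05.310 [DEBU▲┃─┨          
    ┃┌───┃2024-01-15 00:00:05.245 [DEBU█┃ ┃          
    ┃│  1┃2024-01-15 00:00:07.841 [WARN░┃ ┃          
    ┃├───┃2024-01-15 00:00:10.934 [DEBU░┃ ┃          
    ┃│   ┃2024-01-15 00:00:13.988 [WARN░┃ ┃          
    ┃├───┃2024-01-15 00:00:16.317 [INFO░┃ ┃          
    ┃│ 13┃2024-01-15 00:00:21.539 [DEBU░┃ ┃          
    ┃├───┃2024-01-15 00:00:23.829 [INFO░┃ ┃          
    ┗━━━━┃2024-01-15 00:00:24.183 [ERRO░┃┓┛          
         ┃2024-01-15 00:00:27.575 [INFO░┃┃           
         ┃2024-01-15 00:00:27.823 [INFO░┃┨           
         ┃2024-01-15 00:00:29.139 [INFO░┃┃           
         ┃2024-01-15 00:00:30.688 [INFO░┃┃           
         ┃2024-01-15 00:00:31.670 [INFO░┃┃           
         ┃2024-01-15 00:00:34.010 [INFO▼┃┃           


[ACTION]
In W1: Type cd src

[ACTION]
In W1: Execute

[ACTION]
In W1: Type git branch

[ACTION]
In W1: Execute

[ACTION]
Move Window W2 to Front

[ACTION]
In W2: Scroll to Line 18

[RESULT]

         ┏━━━━━━━━━━━━━━━━━━━━━━━━━━━━━━┓            
    ┏━━━━┃ FileEditor                   ┃━┓          
    ┃ Sli┠──────────────────────────────┨ ┃          
    ┠────┃2024-01-15 00:00:13.988 [WARN▲┃─┨          
    ┃┌───┃2024-01-15 00:00:16.317 [INFO░┃ ┃          
    ┃│  1┃2024-01-15 00:00:21.539 [DEBU░┃ ┃          
    ┃├───┃2024-01-15 00:00:23.829 [INFO░┃ ┃          
    ┃│   ┃2024-01-15 00:00:24.183 [ERRO░┃ ┃          
    ┃├───┃2024-01-15 00:00:27.575 [INFO░┃ ┃          
    ┃│ 13┃2024-01-15 00:00:27.823 [INFO░┃ ┃          
    ┃├───┃2024-01-15 00:00:29.139 [INFO░┃ ┃          
    ┗━━━━┃2024-01-15 00:00:30.688 [INFO░┃┓┛          
         ┃2024-01-15 00:00:31.670 [INFO░┃┃           
         ┃2024-01-15 00:00:34.010 [INFO░┃┨           
         ┃2024-01-15 00:00:37.621 [INFO░┃┃           
         ┃2024-01-15 00:00:39.903 [DEBU░┃┃           
         ┃2024-01-15 00:00:44.843 [DEBU█┃┃           
         ┃2024-01-15 00:00:46.183 [DEBU▼┃┃           


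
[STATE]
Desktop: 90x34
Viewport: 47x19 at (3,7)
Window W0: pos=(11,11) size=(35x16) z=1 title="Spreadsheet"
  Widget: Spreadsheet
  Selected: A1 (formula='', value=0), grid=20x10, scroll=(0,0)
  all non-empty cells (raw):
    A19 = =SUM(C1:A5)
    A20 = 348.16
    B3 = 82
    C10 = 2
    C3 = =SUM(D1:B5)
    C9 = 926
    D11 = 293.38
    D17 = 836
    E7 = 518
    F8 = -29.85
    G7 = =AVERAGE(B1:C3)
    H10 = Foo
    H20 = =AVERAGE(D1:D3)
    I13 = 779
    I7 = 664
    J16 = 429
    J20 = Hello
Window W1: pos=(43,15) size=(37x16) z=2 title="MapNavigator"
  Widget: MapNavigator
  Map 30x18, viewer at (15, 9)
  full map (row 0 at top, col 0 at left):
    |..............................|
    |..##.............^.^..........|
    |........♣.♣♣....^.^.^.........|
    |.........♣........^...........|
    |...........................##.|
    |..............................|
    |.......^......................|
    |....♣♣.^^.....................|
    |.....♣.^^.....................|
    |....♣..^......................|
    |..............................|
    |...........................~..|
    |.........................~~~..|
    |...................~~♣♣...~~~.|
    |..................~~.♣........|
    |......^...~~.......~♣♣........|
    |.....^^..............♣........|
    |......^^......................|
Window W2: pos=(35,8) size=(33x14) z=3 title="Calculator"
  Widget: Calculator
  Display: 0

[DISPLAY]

                                               
                                ┏━━━━━━━━━━━━━━
                                ┃ Calculator   
                                ┠──────────────
        ┏━━━━━━━━━━━━━━━━━━━━━━━┃              
        ┃ Spreadsheet           ┃┌───┬───┬───┬─
        ┠───────────────────────┃│ 7 │ 8 │ 9 │ 
        ┃A1:                    ┃├───┼───┼───┼─
        ┃       A       B       ┃│ 4 │ 5 │ 6 │ 
        ┃-----------------------┃├───┼───┼───┼─
        ┃  1      [0]       0   ┃│ 1 │ 2 │ 3 │ 
        ┃  2        0       0   ┃├───┼───┼───┼─
        ┃  3        0      82#CI┃│ 0 │ . │ = │ 
        ┃  4        0       0   ┃└───┴───┴───┴─
        ┃  5        0       0   ┗━━━━━━━━━━━━━━
        ┃  6        0       0       0   ┃  ....
        ┃  7        0       0       0   ┃  ....
        ┃  8        0       0       0   ┃  ....
        ┃  9        0       0     926   ┃  ....


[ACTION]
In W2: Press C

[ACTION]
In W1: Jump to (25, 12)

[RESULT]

                                               
                                ┏━━━━━━━━━━━━━━
                                ┃ Calculator   
                                ┠──────────────
        ┏━━━━━━━━━━━━━━━━━━━━━━━┃              
        ┃ Spreadsheet           ┃┌───┬───┬───┬─
        ┠───────────────────────┃│ 7 │ 8 │ 9 │ 
        ┃A1:                    ┃├───┼───┼───┼─
        ┃       A       B       ┃│ 4 │ 5 │ 6 │ 
        ┃-----------------------┃├───┼───┼───┼─
        ┃  1      [0]       0   ┃│ 1 │ 2 │ 3 │ 
        ┃  2        0       0   ┃├───┼───┼───┼─
        ┃  3        0      82#CI┃│ 0 │ . │ = │ 
        ┃  4        0       0   ┃└───┴───┴───┴─
        ┃  5        0       0   ┗━━━━━━━━━━━━━━
        ┃  6        0       0       0   ┃......
        ┃  7        0       0       0   ┃......
        ┃  8        0       0       0   ┃......
        ┃  9        0       0     926   ┃......


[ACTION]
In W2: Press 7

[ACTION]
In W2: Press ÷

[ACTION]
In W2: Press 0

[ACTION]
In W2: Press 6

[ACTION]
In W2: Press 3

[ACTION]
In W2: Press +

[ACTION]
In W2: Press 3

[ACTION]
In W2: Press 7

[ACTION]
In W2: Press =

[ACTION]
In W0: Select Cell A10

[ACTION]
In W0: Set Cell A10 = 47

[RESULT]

                                               
                                ┏━━━━━━━━━━━━━━
                                ┃ Calculator   
                                ┠──────────────
        ┏━━━━━━━━━━━━━━━━━━━━━━━┃              
        ┃ Spreadsheet           ┃┌───┬───┬───┬─
        ┠───────────────────────┃│ 7 │ 8 │ 9 │ 
        ┃A10: 47                ┃├───┼───┼───┼─
        ┃       A       B       ┃│ 4 │ 5 │ 6 │ 
        ┃-----------------------┃├───┼───┼───┼─
        ┃  1        0       0   ┃│ 1 │ 2 │ 3 │ 
        ┃  2        0       0   ┃├───┼───┼───┼─
        ┃  3        0      82#CI┃│ 0 │ . │ = │ 
        ┃  4        0       0   ┃└───┴───┴───┴─
        ┃  5        0       0   ┗━━━━━━━━━━━━━━
        ┃  6        0       0       0   ┃......
        ┃  7        0       0       0   ┃......
        ┃  8        0       0       0   ┃......
        ┃  9        0       0     926   ┃......


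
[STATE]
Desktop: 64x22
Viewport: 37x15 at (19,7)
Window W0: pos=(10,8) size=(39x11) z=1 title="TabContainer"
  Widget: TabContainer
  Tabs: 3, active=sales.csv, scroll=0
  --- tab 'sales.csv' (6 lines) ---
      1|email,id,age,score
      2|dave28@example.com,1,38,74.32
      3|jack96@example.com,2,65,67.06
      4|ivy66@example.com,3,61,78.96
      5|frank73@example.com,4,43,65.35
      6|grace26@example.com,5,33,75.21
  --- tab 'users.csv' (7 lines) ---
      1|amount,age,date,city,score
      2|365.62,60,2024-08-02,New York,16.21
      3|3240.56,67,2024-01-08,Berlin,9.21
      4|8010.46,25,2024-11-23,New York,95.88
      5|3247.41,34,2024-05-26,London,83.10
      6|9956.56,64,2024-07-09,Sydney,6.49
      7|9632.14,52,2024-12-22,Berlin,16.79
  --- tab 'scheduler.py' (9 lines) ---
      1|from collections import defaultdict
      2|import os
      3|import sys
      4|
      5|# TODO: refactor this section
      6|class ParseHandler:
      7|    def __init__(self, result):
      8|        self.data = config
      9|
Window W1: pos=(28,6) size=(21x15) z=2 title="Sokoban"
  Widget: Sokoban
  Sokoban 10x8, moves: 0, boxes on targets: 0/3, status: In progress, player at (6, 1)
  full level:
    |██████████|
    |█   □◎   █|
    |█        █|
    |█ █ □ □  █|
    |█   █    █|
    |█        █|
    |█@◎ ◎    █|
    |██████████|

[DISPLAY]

         ┃ Sokoban           ┃       
━━━━━━━━━┠───────────────────┨       
ainer    ┃██████████         ┃       
─────────┃█   □◎   █         ┃       
sv]│ user┃█        █         ┃       
─────────┃█ █ □ □  █         ┃       
,age,scor┃█   █    █         ┃       
xample.co┃█        █         ┃       
xample.co┃█@◎ ◎    █         ┃       
ample.com┃██████████         ┃       
example.c┃Moves: 0  0/3      ┃       
━━━━━━━━━┃                   ┃       
         ┃                   ┃       
         ┗━━━━━━━━━━━━━━━━━━━┛       
                                     


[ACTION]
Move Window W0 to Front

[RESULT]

         ┃ Sokoban           ┃       
━━━━━━━━━━━━━━━━━━━━━━━━━━━━━┓       
ainer                        ┃       
─────────────────────────────┨       
sv]│ users.csv │ scheduler.py┃       
─────────────────────────────┃       
,age,score                   ┃       
xample.com,1,38,74.32        ┃       
xample.com,2,65,67.06        ┃       
ample.com,3,61,78.96         ┃       
example.com,4,43,65.35       ┃       
━━━━━━━━━━━━━━━━━━━━━━━━━━━━━┛       
         ┃                   ┃       
         ┗━━━━━━━━━━━━━━━━━━━┛       
                                     


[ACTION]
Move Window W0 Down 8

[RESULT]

         ┃ Sokoban           ┃       
         ┠───────────────────┨       
         ┃██████████         ┃       
         ┃█   □◎   █         ┃       
━━━━━━━━━━━━━━━━━━━━━━━━━━━━━┓       
ainer                        ┃       
─────────────────────────────┨       
sv]│ users.csv │ scheduler.py┃       
─────────────────────────────┃       
,age,score                   ┃       
xample.com,1,38,74.32        ┃       
xample.com,2,65,67.06        ┃       
ample.com,3,61,78.96         ┃       
example.com,4,43,65.35       ┃       
━━━━━━━━━━━━━━━━━━━━━━━━━━━━━┛       


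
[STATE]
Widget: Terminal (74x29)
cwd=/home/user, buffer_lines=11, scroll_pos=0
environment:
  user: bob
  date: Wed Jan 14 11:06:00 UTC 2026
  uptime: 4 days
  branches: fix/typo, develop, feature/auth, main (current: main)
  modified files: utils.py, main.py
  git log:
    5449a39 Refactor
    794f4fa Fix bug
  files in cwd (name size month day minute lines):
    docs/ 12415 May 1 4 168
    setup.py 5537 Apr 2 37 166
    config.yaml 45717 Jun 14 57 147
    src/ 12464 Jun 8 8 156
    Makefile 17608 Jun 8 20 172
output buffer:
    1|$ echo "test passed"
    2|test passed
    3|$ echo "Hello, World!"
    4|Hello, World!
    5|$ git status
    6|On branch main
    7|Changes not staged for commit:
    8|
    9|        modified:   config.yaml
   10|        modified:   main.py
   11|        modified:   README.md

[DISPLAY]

$ echo "test passed"                                                      
test passed                                                               
$ echo "Hello, World!"                                                    
Hello, World!                                                             
$ git status                                                              
On branch main                                                            
Changes not staged for commit:                                            
                                                                          
        modified:   config.yaml                                           
        modified:   main.py                                               
        modified:   README.md                                             
$ █                                                                       
                                                                          
                                                                          
                                                                          
                                                                          
                                                                          
                                                                          
                                                                          
                                                                          
                                                                          
                                                                          
                                                                          
                                                                          
                                                                          
                                                                          
                                                                          
                                                                          
                                                                          


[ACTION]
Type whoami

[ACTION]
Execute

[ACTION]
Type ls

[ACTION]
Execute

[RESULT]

$ echo "test passed"                                                      
test passed                                                               
$ echo "Hello, World!"                                                    
Hello, World!                                                             
$ git status                                                              
On branch main                                                            
Changes not staged for commit:                                            
                                                                          
        modified:   config.yaml                                           
        modified:   main.py                                               
        modified:   README.md                                             
$ whoami                                                                  
bob                                                                       
$ ls                                                                      
docs/  setup.py  config.yaml  src/  Makefile                              
$ █                                                                       
                                                                          
                                                                          
                                                                          
                                                                          
                                                                          
                                                                          
                                                                          
                                                                          
                                                                          
                                                                          
                                                                          
                                                                          
                                                                          


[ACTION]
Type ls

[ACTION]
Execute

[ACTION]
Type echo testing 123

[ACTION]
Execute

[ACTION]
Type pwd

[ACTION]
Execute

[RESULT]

$ echo "test passed"                                                      
test passed                                                               
$ echo "Hello, World!"                                                    
Hello, World!                                                             
$ git status                                                              
On branch main                                                            
Changes not staged for commit:                                            
                                                                          
        modified:   config.yaml                                           
        modified:   main.py                                               
        modified:   README.md                                             
$ whoami                                                                  
bob                                                                       
$ ls                                                                      
docs/  setup.py  config.yaml  src/  Makefile                              
$ ls                                                                      
docs/  setup.py  config.yaml  src/  Makefile                              
$ echo testing 123                                                        
testing 123                                                               
$ pwd                                                                     
/home/user                                                                
$ █                                                                       
                                                                          
                                                                          
                                                                          
                                                                          
                                                                          
                                                                          
                                                                          


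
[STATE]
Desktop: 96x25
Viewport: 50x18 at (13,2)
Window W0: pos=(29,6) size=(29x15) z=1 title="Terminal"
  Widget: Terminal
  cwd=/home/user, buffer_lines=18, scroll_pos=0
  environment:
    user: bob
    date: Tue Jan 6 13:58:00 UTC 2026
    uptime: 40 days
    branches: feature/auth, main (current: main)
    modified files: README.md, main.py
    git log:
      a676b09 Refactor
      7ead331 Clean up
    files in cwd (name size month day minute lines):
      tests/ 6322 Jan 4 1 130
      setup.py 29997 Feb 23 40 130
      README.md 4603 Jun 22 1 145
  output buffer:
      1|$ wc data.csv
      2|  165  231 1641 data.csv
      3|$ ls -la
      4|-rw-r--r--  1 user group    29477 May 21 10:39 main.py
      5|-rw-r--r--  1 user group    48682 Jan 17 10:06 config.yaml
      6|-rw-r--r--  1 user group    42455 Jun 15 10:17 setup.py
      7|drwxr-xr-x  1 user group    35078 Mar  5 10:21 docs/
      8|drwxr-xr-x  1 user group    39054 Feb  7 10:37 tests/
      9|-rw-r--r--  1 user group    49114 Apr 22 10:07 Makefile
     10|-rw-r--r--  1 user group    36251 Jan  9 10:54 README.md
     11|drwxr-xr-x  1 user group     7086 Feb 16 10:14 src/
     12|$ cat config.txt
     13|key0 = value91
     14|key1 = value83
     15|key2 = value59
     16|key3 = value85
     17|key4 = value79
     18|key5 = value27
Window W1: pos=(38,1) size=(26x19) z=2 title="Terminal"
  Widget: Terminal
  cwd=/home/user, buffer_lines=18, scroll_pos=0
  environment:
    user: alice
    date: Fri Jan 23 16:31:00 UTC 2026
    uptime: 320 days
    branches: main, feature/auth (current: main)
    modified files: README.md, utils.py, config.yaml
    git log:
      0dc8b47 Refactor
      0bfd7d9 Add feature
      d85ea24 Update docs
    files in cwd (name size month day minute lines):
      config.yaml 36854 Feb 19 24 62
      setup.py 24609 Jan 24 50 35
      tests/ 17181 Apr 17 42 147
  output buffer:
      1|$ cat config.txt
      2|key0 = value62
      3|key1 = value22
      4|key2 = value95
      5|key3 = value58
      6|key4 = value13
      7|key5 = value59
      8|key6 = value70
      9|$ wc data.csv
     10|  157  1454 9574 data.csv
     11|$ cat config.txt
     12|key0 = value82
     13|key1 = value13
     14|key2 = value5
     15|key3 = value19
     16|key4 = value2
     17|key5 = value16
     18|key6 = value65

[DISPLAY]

                         ┃ Terminal               
                         ┠────────────────────────
                         ┃$ cat config.txt        
                         ┃key0 = value62          
                ┏━━━━━━━━┃key1 = value22          
                ┃ Termina┃key2 = value95          
                ┠────────┃key3 = value58          
                ┃$ wc dat┃key4 = value13          
                ┃  165  2┃key5 = value59          
                ┃$ ls -la┃key6 = value70          
                ┃-rw-r--r┃$ wc data.csv           
                ┃-rw-r--r┃  157  1454 9574 data.cs
                ┃-rw-r--r┃$ cat config.txt        
                ┃drwxr-xr┃key0 = value82          
                ┃drwxr-xr┃key1 = value13          
                ┃-rw-r--r┃key2 = value5           
                ┃-rw-r--r┃key3 = value19          
                ┃drwxr-xr┗━━━━━━━━━━━━━━━━━━━━━━━━


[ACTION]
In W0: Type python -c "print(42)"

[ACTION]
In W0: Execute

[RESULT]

                         ┃ Terminal               
                         ┠────────────────────────
                         ┃$ cat config.txt        
                         ┃key0 = value62          
                ┏━━━━━━━━┃key1 = value22          
                ┃ Termina┃key2 = value95          
                ┠────────┃key3 = value58          
                ┃drwxr-xr┃key4 = value13          
                ┃$ cat co┃key5 = value59          
                ┃key0 = v┃key6 = value70          
                ┃key1 = v┃$ wc data.csv           
                ┃key2 = v┃  157  1454 9574 data.cs
                ┃key3 = v┃$ cat config.txt        
                ┃key4 = v┃key0 = value82          
                ┃key5 = v┃key1 = value13          
                ┃$ python┃key2 = value5           
                ┃42      ┃key3 = value19          
                ┃$ █     ┗━━━━━━━━━━━━━━━━━━━━━━━━


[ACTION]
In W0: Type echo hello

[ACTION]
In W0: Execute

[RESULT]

                         ┃ Terminal               
                         ┠────────────────────────
                         ┃$ cat config.txt        
                         ┃key0 = value62          
                ┏━━━━━━━━┃key1 = value22          
                ┃ Termina┃key2 = value95          
                ┠────────┃key3 = value58          
                ┃key0 = v┃key4 = value13          
                ┃key1 = v┃key5 = value59          
                ┃key2 = v┃key6 = value70          
                ┃key3 = v┃$ wc data.csv           
                ┃key4 = v┃  157  1454 9574 data.cs
                ┃key5 = v┃$ cat config.txt        
                ┃$ python┃key0 = value82          
                ┃42      ┃key1 = value13          
                ┃$ echo h┃key2 = value5           
                ┃hello   ┃key3 = value19          
                ┃$ █     ┗━━━━━━━━━━━━━━━━━━━━━━━━


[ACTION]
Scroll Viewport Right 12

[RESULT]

             ┃ Terminal               ┃           
             ┠────────────────────────┨           
             ┃$ cat config.txt        ┃           
             ┃key0 = value62          ┃           
    ┏━━━━━━━━┃key1 = value22          ┃           
    ┃ Termina┃key2 = value95          ┃           
    ┠────────┃key3 = value58          ┃           
    ┃key0 = v┃key4 = value13          ┃           
    ┃key1 = v┃key5 = value59          ┃           
    ┃key2 = v┃key6 = value70          ┃           
    ┃key3 = v┃$ wc data.csv           ┃           
    ┃key4 = v┃  157  1454 9574 data.cs┃           
    ┃key5 = v┃$ cat config.txt        ┃           
    ┃$ python┃key0 = value82          ┃           
    ┃42      ┃key1 = value13          ┃           
    ┃$ echo h┃key2 = value5           ┃           
    ┃hello   ┃key3 = value19          ┃           
    ┃$ █     ┗━━━━━━━━━━━━━━━━━━━━━━━━┛           
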